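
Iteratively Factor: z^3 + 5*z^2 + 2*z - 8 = (z + 2)*(z^2 + 3*z - 4) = (z - 1)*(z + 2)*(z + 4)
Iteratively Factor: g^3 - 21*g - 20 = (g + 4)*(g^2 - 4*g - 5) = (g - 5)*(g + 4)*(g + 1)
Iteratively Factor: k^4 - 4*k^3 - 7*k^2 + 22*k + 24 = (k + 1)*(k^3 - 5*k^2 - 2*k + 24) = (k + 1)*(k + 2)*(k^2 - 7*k + 12) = (k - 4)*(k + 1)*(k + 2)*(k - 3)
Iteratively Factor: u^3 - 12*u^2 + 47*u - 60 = (u - 3)*(u^2 - 9*u + 20) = (u - 4)*(u - 3)*(u - 5)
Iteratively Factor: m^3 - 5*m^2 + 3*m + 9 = (m - 3)*(m^2 - 2*m - 3) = (m - 3)^2*(m + 1)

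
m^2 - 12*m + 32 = (m - 8)*(m - 4)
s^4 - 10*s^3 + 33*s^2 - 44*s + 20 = (s - 5)*(s - 2)^2*(s - 1)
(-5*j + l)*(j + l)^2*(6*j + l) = -30*j^4 - 59*j^3*l - 27*j^2*l^2 + 3*j*l^3 + l^4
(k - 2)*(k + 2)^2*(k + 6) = k^4 + 8*k^3 + 8*k^2 - 32*k - 48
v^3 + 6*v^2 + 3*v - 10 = (v - 1)*(v + 2)*(v + 5)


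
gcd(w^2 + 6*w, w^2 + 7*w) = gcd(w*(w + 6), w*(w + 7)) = w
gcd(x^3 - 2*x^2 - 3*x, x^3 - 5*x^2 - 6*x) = x^2 + x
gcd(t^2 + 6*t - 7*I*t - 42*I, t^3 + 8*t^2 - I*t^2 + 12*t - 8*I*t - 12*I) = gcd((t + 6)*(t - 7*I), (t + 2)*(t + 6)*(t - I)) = t + 6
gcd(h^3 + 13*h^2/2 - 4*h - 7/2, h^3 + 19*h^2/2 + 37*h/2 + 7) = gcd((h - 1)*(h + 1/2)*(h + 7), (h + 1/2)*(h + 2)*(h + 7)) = h^2 + 15*h/2 + 7/2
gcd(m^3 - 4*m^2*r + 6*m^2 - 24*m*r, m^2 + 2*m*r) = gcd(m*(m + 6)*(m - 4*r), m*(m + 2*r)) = m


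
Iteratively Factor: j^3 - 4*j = (j - 2)*(j^2 + 2*j) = (j - 2)*(j + 2)*(j)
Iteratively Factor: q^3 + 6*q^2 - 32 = (q - 2)*(q^2 + 8*q + 16) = (q - 2)*(q + 4)*(q + 4)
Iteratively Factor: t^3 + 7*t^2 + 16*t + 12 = (t + 2)*(t^2 + 5*t + 6) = (t + 2)^2*(t + 3)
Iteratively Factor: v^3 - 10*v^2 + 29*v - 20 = (v - 4)*(v^2 - 6*v + 5) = (v - 4)*(v - 1)*(v - 5)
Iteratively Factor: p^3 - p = (p - 1)*(p^2 + p) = (p - 1)*(p + 1)*(p)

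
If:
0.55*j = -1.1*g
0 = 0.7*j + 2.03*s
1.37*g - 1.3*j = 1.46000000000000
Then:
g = 0.37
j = -0.74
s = 0.25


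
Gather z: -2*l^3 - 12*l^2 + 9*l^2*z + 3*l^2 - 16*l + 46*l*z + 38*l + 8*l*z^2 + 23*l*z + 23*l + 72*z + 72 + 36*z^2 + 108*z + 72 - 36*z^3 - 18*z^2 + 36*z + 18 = -2*l^3 - 9*l^2 + 45*l - 36*z^3 + z^2*(8*l + 18) + z*(9*l^2 + 69*l + 216) + 162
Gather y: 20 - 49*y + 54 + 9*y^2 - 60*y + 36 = 9*y^2 - 109*y + 110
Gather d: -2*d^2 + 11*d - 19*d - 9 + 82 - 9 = -2*d^2 - 8*d + 64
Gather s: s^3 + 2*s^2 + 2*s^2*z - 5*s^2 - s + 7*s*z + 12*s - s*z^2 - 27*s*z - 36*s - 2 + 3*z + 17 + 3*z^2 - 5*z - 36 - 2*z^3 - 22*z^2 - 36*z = s^3 + s^2*(2*z - 3) + s*(-z^2 - 20*z - 25) - 2*z^3 - 19*z^2 - 38*z - 21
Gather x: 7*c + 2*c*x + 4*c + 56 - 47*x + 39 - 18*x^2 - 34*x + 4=11*c - 18*x^2 + x*(2*c - 81) + 99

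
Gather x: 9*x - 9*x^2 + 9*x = -9*x^2 + 18*x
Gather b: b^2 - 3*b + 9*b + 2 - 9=b^2 + 6*b - 7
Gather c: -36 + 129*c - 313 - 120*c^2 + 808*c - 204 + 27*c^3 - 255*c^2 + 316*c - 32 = 27*c^3 - 375*c^2 + 1253*c - 585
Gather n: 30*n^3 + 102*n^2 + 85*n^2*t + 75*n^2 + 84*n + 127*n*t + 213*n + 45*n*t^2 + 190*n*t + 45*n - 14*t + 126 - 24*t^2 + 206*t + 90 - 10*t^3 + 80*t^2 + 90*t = 30*n^3 + n^2*(85*t + 177) + n*(45*t^2 + 317*t + 342) - 10*t^3 + 56*t^2 + 282*t + 216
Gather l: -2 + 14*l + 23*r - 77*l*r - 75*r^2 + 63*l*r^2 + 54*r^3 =l*(63*r^2 - 77*r + 14) + 54*r^3 - 75*r^2 + 23*r - 2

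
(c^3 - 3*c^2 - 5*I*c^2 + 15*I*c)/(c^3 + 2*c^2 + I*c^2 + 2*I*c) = (c^2 - c*(3 + 5*I) + 15*I)/(c^2 + c*(2 + I) + 2*I)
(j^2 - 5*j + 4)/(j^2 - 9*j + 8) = (j - 4)/(j - 8)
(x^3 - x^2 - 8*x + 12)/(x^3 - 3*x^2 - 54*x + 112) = (x^2 + x - 6)/(x^2 - x - 56)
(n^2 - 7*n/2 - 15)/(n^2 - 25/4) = 2*(n - 6)/(2*n - 5)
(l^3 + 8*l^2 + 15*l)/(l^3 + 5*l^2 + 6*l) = (l + 5)/(l + 2)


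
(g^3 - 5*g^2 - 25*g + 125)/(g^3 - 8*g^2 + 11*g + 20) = (g^2 - 25)/(g^2 - 3*g - 4)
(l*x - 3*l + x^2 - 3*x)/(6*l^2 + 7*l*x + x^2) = (x - 3)/(6*l + x)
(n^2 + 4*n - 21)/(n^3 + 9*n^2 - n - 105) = 1/(n + 5)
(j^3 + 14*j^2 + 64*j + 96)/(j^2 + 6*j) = j + 8 + 16/j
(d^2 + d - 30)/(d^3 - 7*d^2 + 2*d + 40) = (d + 6)/(d^2 - 2*d - 8)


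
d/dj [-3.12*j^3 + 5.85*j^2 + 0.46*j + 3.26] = -9.36*j^2 + 11.7*j + 0.46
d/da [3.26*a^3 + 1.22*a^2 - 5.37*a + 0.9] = 9.78*a^2 + 2.44*a - 5.37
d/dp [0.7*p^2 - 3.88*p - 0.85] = 1.4*p - 3.88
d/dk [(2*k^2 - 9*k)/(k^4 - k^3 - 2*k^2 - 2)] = (k^2*(2*k - 9)*(-4*k^2 + 3*k + 4) + (9 - 4*k)*(-k^4 + k^3 + 2*k^2 + 2))/(-k^4 + k^3 + 2*k^2 + 2)^2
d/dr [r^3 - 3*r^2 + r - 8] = 3*r^2 - 6*r + 1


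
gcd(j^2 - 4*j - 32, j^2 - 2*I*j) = 1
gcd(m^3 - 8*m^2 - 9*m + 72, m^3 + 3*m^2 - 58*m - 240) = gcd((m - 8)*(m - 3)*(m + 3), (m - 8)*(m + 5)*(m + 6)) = m - 8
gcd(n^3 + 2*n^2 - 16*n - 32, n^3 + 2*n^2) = n + 2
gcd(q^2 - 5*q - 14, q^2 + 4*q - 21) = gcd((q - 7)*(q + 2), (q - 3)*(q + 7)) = 1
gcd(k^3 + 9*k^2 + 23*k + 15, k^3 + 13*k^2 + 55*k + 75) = k^2 + 8*k + 15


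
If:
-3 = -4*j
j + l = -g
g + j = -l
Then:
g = -l - 3/4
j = 3/4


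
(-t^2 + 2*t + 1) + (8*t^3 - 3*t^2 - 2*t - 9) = 8*t^3 - 4*t^2 - 8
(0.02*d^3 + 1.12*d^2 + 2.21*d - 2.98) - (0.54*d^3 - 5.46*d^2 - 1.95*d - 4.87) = -0.52*d^3 + 6.58*d^2 + 4.16*d + 1.89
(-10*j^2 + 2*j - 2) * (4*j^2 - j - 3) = -40*j^4 + 18*j^3 + 20*j^2 - 4*j + 6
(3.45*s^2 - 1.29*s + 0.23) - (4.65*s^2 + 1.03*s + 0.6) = -1.2*s^2 - 2.32*s - 0.37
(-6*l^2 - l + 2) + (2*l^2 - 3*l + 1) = -4*l^2 - 4*l + 3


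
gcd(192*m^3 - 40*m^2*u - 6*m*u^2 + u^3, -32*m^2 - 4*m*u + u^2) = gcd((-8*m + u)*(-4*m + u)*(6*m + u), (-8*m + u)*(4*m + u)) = -8*m + u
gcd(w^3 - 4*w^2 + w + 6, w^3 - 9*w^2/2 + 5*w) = w - 2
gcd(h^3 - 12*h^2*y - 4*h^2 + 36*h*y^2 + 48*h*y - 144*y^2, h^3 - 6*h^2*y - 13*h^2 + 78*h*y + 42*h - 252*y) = -h + 6*y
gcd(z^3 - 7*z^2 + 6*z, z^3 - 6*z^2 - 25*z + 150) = z - 6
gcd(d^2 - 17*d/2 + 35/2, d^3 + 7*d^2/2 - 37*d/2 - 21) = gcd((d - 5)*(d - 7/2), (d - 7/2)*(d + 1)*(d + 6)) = d - 7/2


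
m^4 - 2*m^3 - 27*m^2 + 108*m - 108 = (m - 3)^2*(m - 2)*(m + 6)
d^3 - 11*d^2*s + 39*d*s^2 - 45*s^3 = (d - 5*s)*(d - 3*s)^2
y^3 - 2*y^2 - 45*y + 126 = (y - 6)*(y - 3)*(y + 7)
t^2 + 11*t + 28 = (t + 4)*(t + 7)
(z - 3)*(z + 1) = z^2 - 2*z - 3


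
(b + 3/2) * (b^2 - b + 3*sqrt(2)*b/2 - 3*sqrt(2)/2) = b^3 + b^2/2 + 3*sqrt(2)*b^2/2 - 3*b/2 + 3*sqrt(2)*b/4 - 9*sqrt(2)/4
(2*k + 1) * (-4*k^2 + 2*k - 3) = -8*k^3 - 4*k - 3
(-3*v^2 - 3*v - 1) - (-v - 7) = -3*v^2 - 2*v + 6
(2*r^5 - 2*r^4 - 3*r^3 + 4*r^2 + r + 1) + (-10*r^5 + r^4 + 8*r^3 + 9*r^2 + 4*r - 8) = -8*r^5 - r^4 + 5*r^3 + 13*r^2 + 5*r - 7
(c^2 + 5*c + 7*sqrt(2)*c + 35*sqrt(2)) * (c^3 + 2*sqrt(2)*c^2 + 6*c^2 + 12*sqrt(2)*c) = c^5 + 11*c^4 + 9*sqrt(2)*c^4 + 58*c^3 + 99*sqrt(2)*c^3 + 308*c^2 + 270*sqrt(2)*c^2 + 840*c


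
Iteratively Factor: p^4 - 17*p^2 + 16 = (p - 4)*(p^3 + 4*p^2 - p - 4) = (p - 4)*(p + 4)*(p^2 - 1) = (p - 4)*(p + 1)*(p + 4)*(p - 1)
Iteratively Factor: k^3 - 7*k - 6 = (k + 2)*(k^2 - 2*k - 3) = (k + 1)*(k + 2)*(k - 3)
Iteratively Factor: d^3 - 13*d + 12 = (d + 4)*(d^2 - 4*d + 3) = (d - 1)*(d + 4)*(d - 3)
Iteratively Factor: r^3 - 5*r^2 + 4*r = (r - 1)*(r^2 - 4*r) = (r - 4)*(r - 1)*(r)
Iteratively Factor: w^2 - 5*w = (w - 5)*(w)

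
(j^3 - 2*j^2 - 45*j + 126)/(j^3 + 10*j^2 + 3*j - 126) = (j - 6)/(j + 6)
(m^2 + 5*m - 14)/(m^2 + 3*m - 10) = (m + 7)/(m + 5)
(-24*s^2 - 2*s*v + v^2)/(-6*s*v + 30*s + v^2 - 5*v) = (4*s + v)/(v - 5)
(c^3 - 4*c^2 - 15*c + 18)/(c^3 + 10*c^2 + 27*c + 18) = (c^2 - 7*c + 6)/(c^2 + 7*c + 6)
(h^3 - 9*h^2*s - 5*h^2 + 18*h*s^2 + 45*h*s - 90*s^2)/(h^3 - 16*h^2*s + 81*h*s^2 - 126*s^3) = (5 - h)/(-h + 7*s)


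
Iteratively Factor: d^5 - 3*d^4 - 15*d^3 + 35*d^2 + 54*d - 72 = (d - 3)*(d^4 - 15*d^2 - 10*d + 24) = (d - 3)*(d + 2)*(d^3 - 2*d^2 - 11*d + 12) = (d - 4)*(d - 3)*(d + 2)*(d^2 + 2*d - 3) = (d - 4)*(d - 3)*(d + 2)*(d + 3)*(d - 1)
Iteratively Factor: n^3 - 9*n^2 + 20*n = (n)*(n^2 - 9*n + 20) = n*(n - 4)*(n - 5)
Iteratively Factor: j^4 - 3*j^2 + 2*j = (j + 2)*(j^3 - 2*j^2 + j) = (j - 1)*(j + 2)*(j^2 - j) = j*(j - 1)*(j + 2)*(j - 1)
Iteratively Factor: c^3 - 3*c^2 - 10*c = (c - 5)*(c^2 + 2*c) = c*(c - 5)*(c + 2)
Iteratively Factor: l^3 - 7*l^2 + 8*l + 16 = (l - 4)*(l^2 - 3*l - 4) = (l - 4)^2*(l + 1)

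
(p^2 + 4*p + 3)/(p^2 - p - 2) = (p + 3)/(p - 2)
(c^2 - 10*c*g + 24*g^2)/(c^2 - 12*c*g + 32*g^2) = (c - 6*g)/(c - 8*g)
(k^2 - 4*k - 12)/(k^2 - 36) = (k + 2)/(k + 6)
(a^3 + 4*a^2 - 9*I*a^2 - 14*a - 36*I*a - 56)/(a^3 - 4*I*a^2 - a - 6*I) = (a^2 + a*(4 - 7*I) - 28*I)/(a^2 - 2*I*a + 3)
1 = 1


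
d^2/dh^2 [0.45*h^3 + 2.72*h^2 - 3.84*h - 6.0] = 2.7*h + 5.44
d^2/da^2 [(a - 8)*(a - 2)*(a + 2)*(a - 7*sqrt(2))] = 12*a^2 - 42*sqrt(2)*a - 48*a - 8 + 112*sqrt(2)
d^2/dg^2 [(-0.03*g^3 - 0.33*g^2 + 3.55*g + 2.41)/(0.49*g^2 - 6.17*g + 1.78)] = (1.38777878078145e-17*g^5 - 3.33066907387547e-16*g^4 - 2.52246999999999*g^3 + 7.17566999999998*g^2 - 62.86509*g + 255.17341)/(0.117649*g^6 - 4.444251*g^5 + 57.243417*g^4 - 267.173957*g^3 + 207.945474*g^2 - 58.647084*g + 5.639752)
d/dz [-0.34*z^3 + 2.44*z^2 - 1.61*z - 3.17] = -1.02*z^2 + 4.88*z - 1.61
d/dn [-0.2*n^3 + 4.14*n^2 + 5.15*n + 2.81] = -0.6*n^2 + 8.28*n + 5.15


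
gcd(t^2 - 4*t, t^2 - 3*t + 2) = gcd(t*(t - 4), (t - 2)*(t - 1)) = 1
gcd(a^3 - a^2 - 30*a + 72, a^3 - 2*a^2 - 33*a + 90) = a^2 + 3*a - 18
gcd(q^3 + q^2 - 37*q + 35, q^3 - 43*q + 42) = q^2 + 6*q - 7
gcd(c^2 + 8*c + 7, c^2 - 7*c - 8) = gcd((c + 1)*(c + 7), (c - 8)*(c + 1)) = c + 1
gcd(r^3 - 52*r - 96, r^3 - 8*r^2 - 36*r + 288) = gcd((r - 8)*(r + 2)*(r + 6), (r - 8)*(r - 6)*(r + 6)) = r^2 - 2*r - 48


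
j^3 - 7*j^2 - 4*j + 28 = (j - 7)*(j - 2)*(j + 2)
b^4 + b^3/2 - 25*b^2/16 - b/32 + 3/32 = (b - 1)*(b - 1/4)*(b + 1/4)*(b + 3/2)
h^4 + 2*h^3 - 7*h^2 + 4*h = h*(h - 1)^2*(h + 4)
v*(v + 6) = v^2 + 6*v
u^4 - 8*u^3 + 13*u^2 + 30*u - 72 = (u - 4)*(u - 3)^2*(u + 2)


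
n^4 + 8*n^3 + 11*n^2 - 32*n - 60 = (n - 2)*(n + 2)*(n + 3)*(n + 5)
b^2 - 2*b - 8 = (b - 4)*(b + 2)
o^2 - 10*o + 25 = (o - 5)^2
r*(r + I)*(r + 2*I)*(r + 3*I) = r^4 + 6*I*r^3 - 11*r^2 - 6*I*r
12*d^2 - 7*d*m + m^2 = (-4*d + m)*(-3*d + m)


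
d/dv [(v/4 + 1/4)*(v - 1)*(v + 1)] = (v + 1)*(3*v - 1)/4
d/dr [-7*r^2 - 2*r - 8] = -14*r - 2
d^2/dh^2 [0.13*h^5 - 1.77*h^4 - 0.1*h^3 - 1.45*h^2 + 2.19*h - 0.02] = 2.6*h^3 - 21.24*h^2 - 0.6*h - 2.9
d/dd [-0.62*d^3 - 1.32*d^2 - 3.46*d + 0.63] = -1.86*d^2 - 2.64*d - 3.46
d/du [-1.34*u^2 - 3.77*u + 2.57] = -2.68*u - 3.77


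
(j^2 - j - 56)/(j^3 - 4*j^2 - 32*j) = (j + 7)/(j*(j + 4))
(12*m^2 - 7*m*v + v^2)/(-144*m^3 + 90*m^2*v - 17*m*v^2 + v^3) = (-4*m + v)/(48*m^2 - 14*m*v + v^2)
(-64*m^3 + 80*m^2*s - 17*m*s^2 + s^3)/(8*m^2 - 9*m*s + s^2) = -8*m + s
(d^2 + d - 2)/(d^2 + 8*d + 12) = (d - 1)/(d + 6)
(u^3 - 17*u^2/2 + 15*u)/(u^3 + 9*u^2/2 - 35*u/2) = (u - 6)/(u + 7)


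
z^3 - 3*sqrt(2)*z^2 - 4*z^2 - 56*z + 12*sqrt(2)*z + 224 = (z - 4)*(z - 7*sqrt(2))*(z + 4*sqrt(2))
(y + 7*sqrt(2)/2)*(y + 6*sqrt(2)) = y^2 + 19*sqrt(2)*y/2 + 42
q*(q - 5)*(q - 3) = q^3 - 8*q^2 + 15*q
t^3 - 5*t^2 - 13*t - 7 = (t - 7)*(t + 1)^2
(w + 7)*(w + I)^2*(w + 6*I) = w^4 + 7*w^3 + 8*I*w^3 - 13*w^2 + 56*I*w^2 - 91*w - 6*I*w - 42*I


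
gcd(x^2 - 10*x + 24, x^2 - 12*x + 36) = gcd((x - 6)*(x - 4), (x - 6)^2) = x - 6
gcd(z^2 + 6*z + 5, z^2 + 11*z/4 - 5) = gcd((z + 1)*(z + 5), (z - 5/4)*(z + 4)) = 1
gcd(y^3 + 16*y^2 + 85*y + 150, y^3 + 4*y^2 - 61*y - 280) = y + 5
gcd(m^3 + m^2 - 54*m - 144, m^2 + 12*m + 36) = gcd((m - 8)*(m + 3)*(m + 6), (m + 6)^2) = m + 6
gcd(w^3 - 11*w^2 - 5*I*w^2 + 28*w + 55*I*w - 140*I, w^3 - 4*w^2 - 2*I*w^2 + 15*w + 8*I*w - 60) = w^2 + w*(-4 - 5*I) + 20*I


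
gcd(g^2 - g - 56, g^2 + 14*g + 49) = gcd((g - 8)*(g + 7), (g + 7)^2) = g + 7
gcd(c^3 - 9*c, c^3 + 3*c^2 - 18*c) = c^2 - 3*c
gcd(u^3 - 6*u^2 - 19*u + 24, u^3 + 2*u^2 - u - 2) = u - 1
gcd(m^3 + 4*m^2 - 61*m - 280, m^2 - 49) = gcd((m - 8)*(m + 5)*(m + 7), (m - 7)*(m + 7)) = m + 7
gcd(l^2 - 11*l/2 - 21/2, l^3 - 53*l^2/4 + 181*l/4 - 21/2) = l - 7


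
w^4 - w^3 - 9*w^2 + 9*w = w*(w - 3)*(w - 1)*(w + 3)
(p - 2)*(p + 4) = p^2 + 2*p - 8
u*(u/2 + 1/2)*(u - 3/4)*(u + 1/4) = u^4/2 + u^3/4 - 11*u^2/32 - 3*u/32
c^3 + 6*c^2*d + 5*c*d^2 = c*(c + d)*(c + 5*d)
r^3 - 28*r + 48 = (r - 4)*(r - 2)*(r + 6)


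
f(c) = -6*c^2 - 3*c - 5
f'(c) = -12*c - 3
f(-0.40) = -4.76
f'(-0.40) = 1.80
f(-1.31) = -11.37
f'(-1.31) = 12.72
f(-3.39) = -63.78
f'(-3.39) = 37.68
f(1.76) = -28.87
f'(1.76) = -24.12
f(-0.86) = -6.86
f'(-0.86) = 7.32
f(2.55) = -51.66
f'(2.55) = -33.60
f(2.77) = -59.35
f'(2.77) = -36.24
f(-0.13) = -4.71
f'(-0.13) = -1.44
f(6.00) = -239.00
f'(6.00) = -75.00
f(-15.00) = -1310.00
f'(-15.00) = 177.00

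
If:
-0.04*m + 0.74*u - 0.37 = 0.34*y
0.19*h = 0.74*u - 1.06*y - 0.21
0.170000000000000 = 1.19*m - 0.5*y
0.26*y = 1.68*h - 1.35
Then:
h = 0.81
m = 0.15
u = 0.52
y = 0.02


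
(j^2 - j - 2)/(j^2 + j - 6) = (j + 1)/(j + 3)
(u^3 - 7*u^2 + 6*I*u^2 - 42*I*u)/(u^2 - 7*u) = u + 6*I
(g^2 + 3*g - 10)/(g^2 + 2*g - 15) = (g - 2)/(g - 3)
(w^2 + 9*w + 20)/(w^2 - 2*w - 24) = (w + 5)/(w - 6)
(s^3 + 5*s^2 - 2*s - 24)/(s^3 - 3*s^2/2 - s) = 2*(s^2 + 7*s + 12)/(s*(2*s + 1))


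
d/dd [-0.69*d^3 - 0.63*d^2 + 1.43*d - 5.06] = -2.07*d^2 - 1.26*d + 1.43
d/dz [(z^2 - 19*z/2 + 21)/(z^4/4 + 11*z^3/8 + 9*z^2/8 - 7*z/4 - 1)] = 4*(-8*z^5 + 92*z^4 + 82*z^3 - 1243*z^2 - 788*z + 740)/(4*z^8 + 44*z^7 + 157*z^6 + 142*z^5 - 259*z^4 - 428*z^3 + 52*z^2 + 224*z + 64)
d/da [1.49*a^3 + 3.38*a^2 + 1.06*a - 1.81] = 4.47*a^2 + 6.76*a + 1.06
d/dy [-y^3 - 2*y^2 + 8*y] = -3*y^2 - 4*y + 8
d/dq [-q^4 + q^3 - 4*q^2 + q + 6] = -4*q^3 + 3*q^2 - 8*q + 1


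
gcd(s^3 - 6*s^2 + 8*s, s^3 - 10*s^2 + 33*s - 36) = s - 4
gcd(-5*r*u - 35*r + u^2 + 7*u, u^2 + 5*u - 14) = u + 7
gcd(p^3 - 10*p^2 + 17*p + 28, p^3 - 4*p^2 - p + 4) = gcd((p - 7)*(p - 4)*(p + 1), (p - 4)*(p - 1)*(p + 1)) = p^2 - 3*p - 4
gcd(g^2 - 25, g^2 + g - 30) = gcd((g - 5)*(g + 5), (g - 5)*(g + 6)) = g - 5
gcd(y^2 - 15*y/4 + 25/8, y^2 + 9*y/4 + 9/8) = 1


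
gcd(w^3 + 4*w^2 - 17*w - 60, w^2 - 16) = w - 4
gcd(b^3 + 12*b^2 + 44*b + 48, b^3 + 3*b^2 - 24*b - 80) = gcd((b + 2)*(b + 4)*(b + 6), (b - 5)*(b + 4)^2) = b + 4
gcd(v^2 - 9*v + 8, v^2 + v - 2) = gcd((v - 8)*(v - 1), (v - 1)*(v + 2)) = v - 1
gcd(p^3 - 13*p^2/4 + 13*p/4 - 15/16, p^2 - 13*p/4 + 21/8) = p - 3/2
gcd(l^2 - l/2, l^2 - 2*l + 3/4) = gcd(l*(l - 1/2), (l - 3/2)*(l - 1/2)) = l - 1/2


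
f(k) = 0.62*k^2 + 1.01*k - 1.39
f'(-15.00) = -17.59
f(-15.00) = 122.96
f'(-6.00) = -6.43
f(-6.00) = 14.87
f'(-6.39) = -6.91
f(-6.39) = 17.47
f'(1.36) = 2.70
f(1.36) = 1.13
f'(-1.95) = -1.41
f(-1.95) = -1.00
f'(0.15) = 1.20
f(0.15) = -1.22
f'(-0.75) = 0.08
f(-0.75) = -1.80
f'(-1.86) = -1.30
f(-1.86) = -1.12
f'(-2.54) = -2.14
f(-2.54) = 0.04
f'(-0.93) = -0.14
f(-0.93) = -1.79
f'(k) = 1.24*k + 1.01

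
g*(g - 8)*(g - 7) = g^3 - 15*g^2 + 56*g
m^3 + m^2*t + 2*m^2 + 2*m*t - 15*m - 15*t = (m - 3)*(m + 5)*(m + t)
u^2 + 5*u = u*(u + 5)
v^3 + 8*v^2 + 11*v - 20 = (v - 1)*(v + 4)*(v + 5)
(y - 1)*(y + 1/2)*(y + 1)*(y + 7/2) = y^4 + 4*y^3 + 3*y^2/4 - 4*y - 7/4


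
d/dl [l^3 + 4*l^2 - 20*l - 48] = 3*l^2 + 8*l - 20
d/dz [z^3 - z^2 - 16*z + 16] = 3*z^2 - 2*z - 16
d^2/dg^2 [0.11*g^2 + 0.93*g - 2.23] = 0.220000000000000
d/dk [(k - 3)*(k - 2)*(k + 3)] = 3*k^2 - 4*k - 9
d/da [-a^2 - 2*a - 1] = -2*a - 2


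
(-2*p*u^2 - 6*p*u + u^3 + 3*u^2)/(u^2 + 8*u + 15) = u*(-2*p + u)/(u + 5)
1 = 1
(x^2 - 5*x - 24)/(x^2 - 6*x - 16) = (x + 3)/(x + 2)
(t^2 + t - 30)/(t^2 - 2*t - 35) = (-t^2 - t + 30)/(-t^2 + 2*t + 35)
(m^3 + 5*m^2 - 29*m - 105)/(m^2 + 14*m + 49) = (m^2 - 2*m - 15)/(m + 7)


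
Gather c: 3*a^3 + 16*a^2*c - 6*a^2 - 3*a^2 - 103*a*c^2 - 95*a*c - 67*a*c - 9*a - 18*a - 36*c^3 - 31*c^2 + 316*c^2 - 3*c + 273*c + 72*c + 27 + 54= 3*a^3 - 9*a^2 - 27*a - 36*c^3 + c^2*(285 - 103*a) + c*(16*a^2 - 162*a + 342) + 81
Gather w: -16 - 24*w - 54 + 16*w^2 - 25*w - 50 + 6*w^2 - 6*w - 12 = 22*w^2 - 55*w - 132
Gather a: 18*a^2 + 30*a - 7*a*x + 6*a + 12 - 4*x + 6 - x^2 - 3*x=18*a^2 + a*(36 - 7*x) - x^2 - 7*x + 18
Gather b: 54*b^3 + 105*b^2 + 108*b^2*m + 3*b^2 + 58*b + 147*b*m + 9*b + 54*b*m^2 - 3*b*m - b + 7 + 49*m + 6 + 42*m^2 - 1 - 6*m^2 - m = 54*b^3 + b^2*(108*m + 108) + b*(54*m^2 + 144*m + 66) + 36*m^2 + 48*m + 12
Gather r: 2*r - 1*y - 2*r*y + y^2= r*(2 - 2*y) + y^2 - y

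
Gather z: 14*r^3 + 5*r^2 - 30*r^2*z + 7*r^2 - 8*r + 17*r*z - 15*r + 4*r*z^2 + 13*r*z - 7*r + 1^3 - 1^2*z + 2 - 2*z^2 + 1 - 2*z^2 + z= 14*r^3 + 12*r^2 - 30*r + z^2*(4*r - 4) + z*(-30*r^2 + 30*r) + 4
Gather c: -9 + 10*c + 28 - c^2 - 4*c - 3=-c^2 + 6*c + 16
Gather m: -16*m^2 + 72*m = -16*m^2 + 72*m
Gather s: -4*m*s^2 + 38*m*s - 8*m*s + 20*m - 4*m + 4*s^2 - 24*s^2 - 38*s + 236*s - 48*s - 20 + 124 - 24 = 16*m + s^2*(-4*m - 20) + s*(30*m + 150) + 80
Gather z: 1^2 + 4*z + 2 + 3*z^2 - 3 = 3*z^2 + 4*z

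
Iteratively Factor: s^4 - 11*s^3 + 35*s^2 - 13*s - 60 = (s - 3)*(s^3 - 8*s^2 + 11*s + 20) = (s - 3)*(s + 1)*(s^2 - 9*s + 20) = (s - 5)*(s - 3)*(s + 1)*(s - 4)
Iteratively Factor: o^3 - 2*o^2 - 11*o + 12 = (o - 4)*(o^2 + 2*o - 3) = (o - 4)*(o - 1)*(o + 3)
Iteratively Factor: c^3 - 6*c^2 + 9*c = (c - 3)*(c^2 - 3*c) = (c - 3)^2*(c)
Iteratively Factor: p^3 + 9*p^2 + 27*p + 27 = (p + 3)*(p^2 + 6*p + 9) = (p + 3)^2*(p + 3)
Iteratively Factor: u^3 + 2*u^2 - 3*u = (u + 3)*(u^2 - u) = (u - 1)*(u + 3)*(u)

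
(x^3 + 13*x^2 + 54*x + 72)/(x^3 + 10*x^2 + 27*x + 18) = (x + 4)/(x + 1)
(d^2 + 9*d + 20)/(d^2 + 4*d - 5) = (d + 4)/(d - 1)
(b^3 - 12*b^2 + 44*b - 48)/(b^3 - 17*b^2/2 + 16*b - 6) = 2*(b - 4)/(2*b - 1)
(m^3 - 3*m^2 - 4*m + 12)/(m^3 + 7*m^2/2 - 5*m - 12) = 2*(m^2 - m - 6)/(2*m^2 + 11*m + 12)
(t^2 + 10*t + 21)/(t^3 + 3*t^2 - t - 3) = (t + 7)/(t^2 - 1)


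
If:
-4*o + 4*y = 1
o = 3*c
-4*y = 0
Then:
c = -1/12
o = -1/4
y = 0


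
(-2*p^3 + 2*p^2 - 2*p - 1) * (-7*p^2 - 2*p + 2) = 14*p^5 - 10*p^4 + 6*p^3 + 15*p^2 - 2*p - 2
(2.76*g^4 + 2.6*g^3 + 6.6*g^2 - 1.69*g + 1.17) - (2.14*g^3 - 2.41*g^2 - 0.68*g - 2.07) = 2.76*g^4 + 0.46*g^3 + 9.01*g^2 - 1.01*g + 3.24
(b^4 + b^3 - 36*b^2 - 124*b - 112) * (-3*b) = -3*b^5 - 3*b^4 + 108*b^3 + 372*b^2 + 336*b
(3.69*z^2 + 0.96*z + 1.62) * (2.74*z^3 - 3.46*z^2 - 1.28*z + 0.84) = 10.1106*z^5 - 10.137*z^4 - 3.606*z^3 - 3.7344*z^2 - 1.2672*z + 1.3608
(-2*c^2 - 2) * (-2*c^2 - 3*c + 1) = 4*c^4 + 6*c^3 + 2*c^2 + 6*c - 2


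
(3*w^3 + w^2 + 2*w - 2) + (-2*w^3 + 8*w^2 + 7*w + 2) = w^3 + 9*w^2 + 9*w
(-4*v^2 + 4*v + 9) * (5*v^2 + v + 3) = -20*v^4 + 16*v^3 + 37*v^2 + 21*v + 27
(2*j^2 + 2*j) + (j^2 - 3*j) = 3*j^2 - j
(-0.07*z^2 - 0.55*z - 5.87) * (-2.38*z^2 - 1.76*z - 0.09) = 0.1666*z^4 + 1.4322*z^3 + 14.9449*z^2 + 10.3807*z + 0.5283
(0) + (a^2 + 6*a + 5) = a^2 + 6*a + 5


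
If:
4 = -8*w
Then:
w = -1/2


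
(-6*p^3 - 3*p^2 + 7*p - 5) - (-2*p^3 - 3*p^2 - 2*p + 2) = -4*p^3 + 9*p - 7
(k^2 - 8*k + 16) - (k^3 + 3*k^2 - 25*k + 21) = -k^3 - 2*k^2 + 17*k - 5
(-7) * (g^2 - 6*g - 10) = -7*g^2 + 42*g + 70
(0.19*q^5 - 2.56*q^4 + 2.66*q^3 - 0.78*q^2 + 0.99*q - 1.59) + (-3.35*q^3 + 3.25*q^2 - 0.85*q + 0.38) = 0.19*q^5 - 2.56*q^4 - 0.69*q^3 + 2.47*q^2 + 0.14*q - 1.21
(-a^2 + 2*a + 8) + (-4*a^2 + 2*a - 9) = -5*a^2 + 4*a - 1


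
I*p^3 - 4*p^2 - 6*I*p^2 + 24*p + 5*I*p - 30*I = (p - 6)*(p + 5*I)*(I*p + 1)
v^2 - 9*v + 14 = (v - 7)*(v - 2)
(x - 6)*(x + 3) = x^2 - 3*x - 18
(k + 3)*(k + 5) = k^2 + 8*k + 15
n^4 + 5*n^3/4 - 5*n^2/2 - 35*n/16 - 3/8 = (n - 3/2)*(n + 1/4)*(n + 1/2)*(n + 2)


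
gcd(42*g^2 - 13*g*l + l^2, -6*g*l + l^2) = 6*g - l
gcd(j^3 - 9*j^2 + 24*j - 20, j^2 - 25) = j - 5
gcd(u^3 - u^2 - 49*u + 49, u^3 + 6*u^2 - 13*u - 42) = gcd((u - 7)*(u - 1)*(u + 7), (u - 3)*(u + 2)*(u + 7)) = u + 7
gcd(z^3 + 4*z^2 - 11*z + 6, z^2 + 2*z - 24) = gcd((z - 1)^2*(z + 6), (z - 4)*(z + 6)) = z + 6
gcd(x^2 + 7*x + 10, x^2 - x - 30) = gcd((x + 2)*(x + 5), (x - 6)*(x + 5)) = x + 5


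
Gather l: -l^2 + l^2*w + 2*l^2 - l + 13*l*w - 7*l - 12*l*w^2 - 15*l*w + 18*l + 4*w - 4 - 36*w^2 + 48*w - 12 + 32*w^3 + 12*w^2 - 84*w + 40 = l^2*(w + 1) + l*(-12*w^2 - 2*w + 10) + 32*w^3 - 24*w^2 - 32*w + 24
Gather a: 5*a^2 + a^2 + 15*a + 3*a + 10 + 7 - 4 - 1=6*a^2 + 18*a + 12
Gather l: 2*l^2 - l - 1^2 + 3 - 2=2*l^2 - l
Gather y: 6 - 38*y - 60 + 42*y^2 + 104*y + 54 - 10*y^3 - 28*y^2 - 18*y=-10*y^3 + 14*y^2 + 48*y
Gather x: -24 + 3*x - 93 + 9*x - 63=12*x - 180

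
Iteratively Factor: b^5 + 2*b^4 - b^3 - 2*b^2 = (b + 2)*(b^4 - b^2) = b*(b + 2)*(b^3 - b) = b^2*(b + 2)*(b^2 - 1) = b^2*(b + 1)*(b + 2)*(b - 1)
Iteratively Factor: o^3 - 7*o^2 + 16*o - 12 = (o - 2)*(o^2 - 5*o + 6) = (o - 3)*(o - 2)*(o - 2)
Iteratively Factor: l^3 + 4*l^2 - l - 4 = (l + 4)*(l^2 - 1) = (l - 1)*(l + 4)*(l + 1)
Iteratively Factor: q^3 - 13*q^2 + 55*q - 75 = (q - 3)*(q^2 - 10*q + 25) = (q - 5)*(q - 3)*(q - 5)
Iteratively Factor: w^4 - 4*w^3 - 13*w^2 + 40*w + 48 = (w - 4)*(w^3 - 13*w - 12) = (w - 4)*(w + 1)*(w^2 - w - 12) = (w - 4)^2*(w + 1)*(w + 3)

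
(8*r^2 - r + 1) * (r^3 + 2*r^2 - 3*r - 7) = 8*r^5 + 15*r^4 - 25*r^3 - 51*r^2 + 4*r - 7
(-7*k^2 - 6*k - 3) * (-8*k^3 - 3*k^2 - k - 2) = 56*k^5 + 69*k^4 + 49*k^3 + 29*k^2 + 15*k + 6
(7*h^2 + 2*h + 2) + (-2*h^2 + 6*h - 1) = 5*h^2 + 8*h + 1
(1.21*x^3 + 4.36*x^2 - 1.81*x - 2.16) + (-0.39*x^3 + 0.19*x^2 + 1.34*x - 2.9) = 0.82*x^3 + 4.55*x^2 - 0.47*x - 5.06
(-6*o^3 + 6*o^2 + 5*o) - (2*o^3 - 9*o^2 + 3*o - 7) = -8*o^3 + 15*o^2 + 2*o + 7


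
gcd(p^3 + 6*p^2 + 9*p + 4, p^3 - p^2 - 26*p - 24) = p^2 + 5*p + 4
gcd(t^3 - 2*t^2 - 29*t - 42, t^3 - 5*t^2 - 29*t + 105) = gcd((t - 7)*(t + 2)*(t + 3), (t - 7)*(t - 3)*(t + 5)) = t - 7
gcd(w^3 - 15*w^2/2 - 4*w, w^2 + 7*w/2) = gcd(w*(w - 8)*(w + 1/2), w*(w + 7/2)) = w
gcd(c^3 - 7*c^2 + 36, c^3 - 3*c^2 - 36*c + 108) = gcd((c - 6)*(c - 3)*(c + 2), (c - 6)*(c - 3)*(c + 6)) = c^2 - 9*c + 18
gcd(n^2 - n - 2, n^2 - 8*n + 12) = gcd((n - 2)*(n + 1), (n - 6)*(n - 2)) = n - 2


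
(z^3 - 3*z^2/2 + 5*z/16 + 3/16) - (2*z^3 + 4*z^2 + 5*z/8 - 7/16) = -z^3 - 11*z^2/2 - 5*z/16 + 5/8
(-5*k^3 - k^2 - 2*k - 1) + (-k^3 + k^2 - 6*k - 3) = -6*k^3 - 8*k - 4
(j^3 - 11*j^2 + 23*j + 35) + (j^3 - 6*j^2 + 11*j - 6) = 2*j^3 - 17*j^2 + 34*j + 29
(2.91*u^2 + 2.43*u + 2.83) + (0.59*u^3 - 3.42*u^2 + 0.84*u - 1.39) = 0.59*u^3 - 0.51*u^2 + 3.27*u + 1.44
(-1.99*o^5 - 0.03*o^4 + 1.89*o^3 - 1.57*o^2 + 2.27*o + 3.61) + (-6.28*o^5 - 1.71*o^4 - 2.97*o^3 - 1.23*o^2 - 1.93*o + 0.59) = -8.27*o^5 - 1.74*o^4 - 1.08*o^3 - 2.8*o^2 + 0.34*o + 4.2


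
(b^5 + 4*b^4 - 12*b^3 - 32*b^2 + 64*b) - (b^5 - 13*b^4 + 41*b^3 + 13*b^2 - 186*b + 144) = 17*b^4 - 53*b^3 - 45*b^2 + 250*b - 144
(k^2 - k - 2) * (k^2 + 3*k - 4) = k^4 + 2*k^3 - 9*k^2 - 2*k + 8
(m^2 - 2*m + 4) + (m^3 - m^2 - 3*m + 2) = m^3 - 5*m + 6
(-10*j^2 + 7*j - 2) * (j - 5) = -10*j^3 + 57*j^2 - 37*j + 10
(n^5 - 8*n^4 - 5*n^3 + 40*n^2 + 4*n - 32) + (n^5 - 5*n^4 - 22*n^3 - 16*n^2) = 2*n^5 - 13*n^4 - 27*n^3 + 24*n^2 + 4*n - 32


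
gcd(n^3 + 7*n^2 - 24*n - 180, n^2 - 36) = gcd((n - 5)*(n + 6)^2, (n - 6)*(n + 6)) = n + 6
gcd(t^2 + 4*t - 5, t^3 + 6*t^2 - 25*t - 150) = t + 5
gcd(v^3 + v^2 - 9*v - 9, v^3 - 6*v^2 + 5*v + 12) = v^2 - 2*v - 3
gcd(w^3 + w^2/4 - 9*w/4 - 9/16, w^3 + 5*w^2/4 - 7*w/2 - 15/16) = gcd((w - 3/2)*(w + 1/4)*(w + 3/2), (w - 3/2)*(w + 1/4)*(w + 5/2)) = w^2 - 5*w/4 - 3/8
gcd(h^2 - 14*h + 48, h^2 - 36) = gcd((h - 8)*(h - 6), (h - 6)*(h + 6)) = h - 6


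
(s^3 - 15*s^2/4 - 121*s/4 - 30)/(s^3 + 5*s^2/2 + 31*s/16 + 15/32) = 8*(s^2 - 5*s - 24)/(8*s^2 + 10*s + 3)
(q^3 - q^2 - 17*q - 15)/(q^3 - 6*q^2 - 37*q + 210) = (q^2 + 4*q + 3)/(q^2 - q - 42)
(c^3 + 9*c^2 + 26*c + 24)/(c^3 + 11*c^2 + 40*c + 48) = (c + 2)/(c + 4)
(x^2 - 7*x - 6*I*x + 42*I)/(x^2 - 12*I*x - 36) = (x - 7)/(x - 6*I)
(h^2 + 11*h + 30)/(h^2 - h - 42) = (h + 5)/(h - 7)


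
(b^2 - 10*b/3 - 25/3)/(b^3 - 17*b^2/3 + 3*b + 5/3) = (3*b + 5)/(3*b^2 - 2*b - 1)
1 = 1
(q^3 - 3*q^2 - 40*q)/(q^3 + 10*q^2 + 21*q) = (q^2 - 3*q - 40)/(q^2 + 10*q + 21)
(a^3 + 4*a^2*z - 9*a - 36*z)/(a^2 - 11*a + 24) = (a^2 + 4*a*z + 3*a + 12*z)/(a - 8)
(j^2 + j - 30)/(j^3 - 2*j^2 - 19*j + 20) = (j + 6)/(j^2 + 3*j - 4)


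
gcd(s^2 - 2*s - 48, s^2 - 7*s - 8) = s - 8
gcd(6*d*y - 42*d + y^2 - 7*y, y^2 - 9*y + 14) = y - 7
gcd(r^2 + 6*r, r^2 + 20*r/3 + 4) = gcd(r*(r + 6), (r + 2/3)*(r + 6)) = r + 6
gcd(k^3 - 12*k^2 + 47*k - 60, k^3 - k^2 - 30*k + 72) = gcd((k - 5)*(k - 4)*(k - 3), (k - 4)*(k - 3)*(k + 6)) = k^2 - 7*k + 12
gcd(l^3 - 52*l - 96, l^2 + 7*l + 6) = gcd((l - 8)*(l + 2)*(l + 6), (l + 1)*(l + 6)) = l + 6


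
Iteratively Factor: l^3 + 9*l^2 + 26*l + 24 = (l + 2)*(l^2 + 7*l + 12) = (l + 2)*(l + 4)*(l + 3)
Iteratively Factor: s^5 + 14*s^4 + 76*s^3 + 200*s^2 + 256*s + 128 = (s + 2)*(s^4 + 12*s^3 + 52*s^2 + 96*s + 64) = (s + 2)*(s + 4)*(s^3 + 8*s^2 + 20*s + 16) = (s + 2)*(s + 4)^2*(s^2 + 4*s + 4) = (s + 2)^2*(s + 4)^2*(s + 2)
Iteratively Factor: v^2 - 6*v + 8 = (v - 4)*(v - 2)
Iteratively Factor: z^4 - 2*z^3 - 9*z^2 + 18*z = (z - 3)*(z^3 + z^2 - 6*z) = z*(z - 3)*(z^2 + z - 6) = z*(z - 3)*(z - 2)*(z + 3)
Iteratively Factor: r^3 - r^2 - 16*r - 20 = (r - 5)*(r^2 + 4*r + 4) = (r - 5)*(r + 2)*(r + 2)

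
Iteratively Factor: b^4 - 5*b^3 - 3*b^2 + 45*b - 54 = (b - 3)*(b^3 - 2*b^2 - 9*b + 18) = (b - 3)^2*(b^2 + b - 6) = (b - 3)^2*(b + 3)*(b - 2)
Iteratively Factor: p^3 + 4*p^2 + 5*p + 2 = (p + 2)*(p^2 + 2*p + 1) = (p + 1)*(p + 2)*(p + 1)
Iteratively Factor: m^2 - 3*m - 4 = (m + 1)*(m - 4)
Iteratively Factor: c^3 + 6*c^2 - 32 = (c - 2)*(c^2 + 8*c + 16) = (c - 2)*(c + 4)*(c + 4)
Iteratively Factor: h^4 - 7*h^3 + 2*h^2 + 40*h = (h)*(h^3 - 7*h^2 + 2*h + 40) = h*(h + 2)*(h^2 - 9*h + 20) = h*(h - 5)*(h + 2)*(h - 4)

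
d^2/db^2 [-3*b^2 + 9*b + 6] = -6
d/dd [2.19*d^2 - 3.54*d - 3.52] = 4.38*d - 3.54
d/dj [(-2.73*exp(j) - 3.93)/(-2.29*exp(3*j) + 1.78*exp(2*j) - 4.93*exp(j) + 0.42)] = (-12.5034*exp(3*j) - 22.1397*exp(2*j) + 13.9908*exp(j) - 20.5215)*exp(j)/(5.2441*exp(6*j) - 8.1524*exp(5*j) + 25.7478*exp(4*j) - 19.4744*exp(3*j) + 25.8001*exp(2*j) - 4.1412*exp(j) + 0.1764)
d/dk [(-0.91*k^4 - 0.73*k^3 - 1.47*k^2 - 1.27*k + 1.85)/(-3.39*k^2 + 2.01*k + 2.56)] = (6.1698*k^5 - 3.0126*k^4 - 12.253*k^3 - 12.8664*k^2 + 5.0166*k - 6.9697)/(11.4921*k^4 - 13.6278*k^3 - 13.3167*k^2 + 10.2912*k + 6.5536)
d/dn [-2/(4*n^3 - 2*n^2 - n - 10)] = 2*(12*n^2 - 4*n - 1)/(-4*n^3 + 2*n^2 + n + 10)^2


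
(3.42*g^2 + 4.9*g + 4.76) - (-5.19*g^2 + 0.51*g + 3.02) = 8.61*g^2 + 4.39*g + 1.74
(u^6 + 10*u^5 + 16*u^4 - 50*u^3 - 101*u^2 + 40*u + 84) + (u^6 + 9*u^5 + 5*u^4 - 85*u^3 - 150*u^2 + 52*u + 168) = 2*u^6 + 19*u^5 + 21*u^4 - 135*u^3 - 251*u^2 + 92*u + 252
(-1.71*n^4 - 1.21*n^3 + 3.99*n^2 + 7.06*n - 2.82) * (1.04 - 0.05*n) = 0.0855*n^5 - 1.7179*n^4 - 1.4579*n^3 + 3.7966*n^2 + 7.4834*n - 2.9328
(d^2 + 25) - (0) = d^2 + 25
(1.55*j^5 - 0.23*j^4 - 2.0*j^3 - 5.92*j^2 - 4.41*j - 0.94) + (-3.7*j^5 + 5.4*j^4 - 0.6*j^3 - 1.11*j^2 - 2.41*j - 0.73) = -2.15*j^5 + 5.17*j^4 - 2.6*j^3 - 7.03*j^2 - 6.82*j - 1.67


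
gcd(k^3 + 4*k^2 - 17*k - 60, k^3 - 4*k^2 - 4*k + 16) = k - 4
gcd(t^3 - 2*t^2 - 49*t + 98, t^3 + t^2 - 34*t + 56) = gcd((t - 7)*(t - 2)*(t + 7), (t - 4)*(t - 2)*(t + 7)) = t^2 + 5*t - 14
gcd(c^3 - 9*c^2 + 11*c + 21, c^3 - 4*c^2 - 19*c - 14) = c^2 - 6*c - 7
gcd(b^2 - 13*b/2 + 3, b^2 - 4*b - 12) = b - 6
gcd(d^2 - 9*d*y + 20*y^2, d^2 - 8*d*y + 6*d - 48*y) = 1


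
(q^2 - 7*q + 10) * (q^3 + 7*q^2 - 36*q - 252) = q^5 - 75*q^3 + 70*q^2 + 1404*q - 2520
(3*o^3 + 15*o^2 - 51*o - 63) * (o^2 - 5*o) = 3*o^5 - 126*o^3 + 192*o^2 + 315*o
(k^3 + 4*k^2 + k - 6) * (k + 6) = k^4 + 10*k^3 + 25*k^2 - 36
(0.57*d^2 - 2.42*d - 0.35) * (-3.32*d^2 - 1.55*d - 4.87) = -1.8924*d^4 + 7.1509*d^3 + 2.1371*d^2 + 12.3279*d + 1.7045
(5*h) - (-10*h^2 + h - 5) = 10*h^2 + 4*h + 5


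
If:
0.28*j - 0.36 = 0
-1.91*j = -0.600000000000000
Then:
No Solution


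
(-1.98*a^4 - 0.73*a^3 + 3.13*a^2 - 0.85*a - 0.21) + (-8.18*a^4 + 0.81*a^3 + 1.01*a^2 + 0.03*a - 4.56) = -10.16*a^4 + 0.0800000000000001*a^3 + 4.14*a^2 - 0.82*a - 4.77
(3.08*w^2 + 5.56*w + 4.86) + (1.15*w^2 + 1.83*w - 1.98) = 4.23*w^2 + 7.39*w + 2.88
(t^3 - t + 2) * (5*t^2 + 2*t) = 5*t^5 + 2*t^4 - 5*t^3 + 8*t^2 + 4*t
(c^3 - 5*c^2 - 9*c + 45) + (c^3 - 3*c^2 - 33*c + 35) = 2*c^3 - 8*c^2 - 42*c + 80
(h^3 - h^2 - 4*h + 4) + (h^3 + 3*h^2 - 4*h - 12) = 2*h^3 + 2*h^2 - 8*h - 8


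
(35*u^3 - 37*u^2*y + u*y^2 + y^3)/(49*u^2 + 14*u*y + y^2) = (5*u^2 - 6*u*y + y^2)/(7*u + y)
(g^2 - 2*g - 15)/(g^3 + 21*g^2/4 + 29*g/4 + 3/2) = 4*(g - 5)/(4*g^2 + 9*g + 2)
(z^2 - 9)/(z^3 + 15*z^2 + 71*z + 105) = (z - 3)/(z^2 + 12*z + 35)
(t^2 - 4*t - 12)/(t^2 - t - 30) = (t + 2)/(t + 5)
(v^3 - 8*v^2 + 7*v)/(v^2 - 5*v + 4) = v*(v - 7)/(v - 4)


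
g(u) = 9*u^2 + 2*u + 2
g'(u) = 18*u + 2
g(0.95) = 12.02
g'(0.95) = 19.10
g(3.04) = 91.25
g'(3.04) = 56.72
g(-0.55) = 3.62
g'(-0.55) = -7.90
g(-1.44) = 17.78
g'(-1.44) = -23.92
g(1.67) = 30.44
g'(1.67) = 32.06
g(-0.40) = 2.64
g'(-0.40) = -5.20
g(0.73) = 8.26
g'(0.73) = 15.14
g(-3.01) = 77.52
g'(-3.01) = -52.18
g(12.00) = 1322.00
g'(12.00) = 218.00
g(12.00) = 1322.00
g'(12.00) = 218.00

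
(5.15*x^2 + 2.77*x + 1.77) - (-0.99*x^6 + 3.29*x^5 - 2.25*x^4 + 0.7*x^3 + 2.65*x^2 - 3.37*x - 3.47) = 0.99*x^6 - 3.29*x^5 + 2.25*x^4 - 0.7*x^3 + 2.5*x^2 + 6.14*x + 5.24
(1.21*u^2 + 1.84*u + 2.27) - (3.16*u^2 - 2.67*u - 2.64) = -1.95*u^2 + 4.51*u + 4.91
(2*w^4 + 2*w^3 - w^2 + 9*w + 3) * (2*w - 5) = 4*w^5 - 6*w^4 - 12*w^3 + 23*w^2 - 39*w - 15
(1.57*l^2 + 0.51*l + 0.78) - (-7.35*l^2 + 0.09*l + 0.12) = 8.92*l^2 + 0.42*l + 0.66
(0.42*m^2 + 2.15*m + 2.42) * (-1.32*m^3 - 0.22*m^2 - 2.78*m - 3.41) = -0.5544*m^5 - 2.9304*m^4 - 4.835*m^3 - 7.9416*m^2 - 14.0591*m - 8.2522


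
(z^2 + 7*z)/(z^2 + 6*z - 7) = z/(z - 1)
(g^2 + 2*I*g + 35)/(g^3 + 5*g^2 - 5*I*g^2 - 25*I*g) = (g + 7*I)/(g*(g + 5))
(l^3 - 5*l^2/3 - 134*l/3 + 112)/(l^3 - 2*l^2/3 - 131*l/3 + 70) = (3*l - 8)/(3*l - 5)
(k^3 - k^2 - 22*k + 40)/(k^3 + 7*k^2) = (k^3 - k^2 - 22*k + 40)/(k^2*(k + 7))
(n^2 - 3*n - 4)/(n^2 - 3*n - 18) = (-n^2 + 3*n + 4)/(-n^2 + 3*n + 18)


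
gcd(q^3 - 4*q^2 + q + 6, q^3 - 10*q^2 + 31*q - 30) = q^2 - 5*q + 6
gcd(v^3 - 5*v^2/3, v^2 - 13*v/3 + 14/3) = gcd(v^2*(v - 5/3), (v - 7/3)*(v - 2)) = 1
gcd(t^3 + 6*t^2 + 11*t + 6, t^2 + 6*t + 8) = t + 2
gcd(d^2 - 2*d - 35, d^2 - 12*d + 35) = d - 7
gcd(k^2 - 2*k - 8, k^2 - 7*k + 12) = k - 4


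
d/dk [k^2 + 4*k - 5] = 2*k + 4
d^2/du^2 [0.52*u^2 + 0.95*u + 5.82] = 1.04000000000000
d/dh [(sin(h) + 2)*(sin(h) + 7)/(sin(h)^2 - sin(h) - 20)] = 2*(-34*sin(h) + 5*cos(h)^2 - 88)*cos(h)/((sin(h) - 5)^2*(sin(h) + 4)^2)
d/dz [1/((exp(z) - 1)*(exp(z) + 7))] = 2*(-exp(z) - 3)*exp(z)/(exp(4*z) + 12*exp(3*z) + 22*exp(2*z) - 84*exp(z) + 49)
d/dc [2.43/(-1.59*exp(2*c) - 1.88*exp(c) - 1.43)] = (7.7274*exp(c) + 4.5684)*exp(c)/(1.59*exp(2*c) + 1.88*exp(c) + 1.43)^2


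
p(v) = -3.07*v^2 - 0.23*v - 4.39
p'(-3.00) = 18.19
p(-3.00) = -31.33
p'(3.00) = -18.65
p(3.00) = -32.71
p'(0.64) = -4.16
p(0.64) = -5.79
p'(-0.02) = -0.11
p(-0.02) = -4.39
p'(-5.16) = 31.45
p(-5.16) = -84.94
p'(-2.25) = 13.58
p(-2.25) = -19.41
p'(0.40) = -2.69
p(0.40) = -4.97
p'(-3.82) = 23.22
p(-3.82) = -48.31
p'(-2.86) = 17.33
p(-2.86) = -28.84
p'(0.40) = -2.69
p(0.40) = -4.97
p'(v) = -6.14*v - 0.23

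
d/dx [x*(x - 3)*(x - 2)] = 3*x^2 - 10*x + 6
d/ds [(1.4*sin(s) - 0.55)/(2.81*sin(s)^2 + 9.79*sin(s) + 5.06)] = (-3.934*sin(s)^2 + 3.091*sin(s) + 12.4685)*cos(s)/(7.8961*sin(s)^4 + 55.0198*sin(s)^3 + 124.2813*sin(s)^2 + 99.0748*sin(s) + 25.6036)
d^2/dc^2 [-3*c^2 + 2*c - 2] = -6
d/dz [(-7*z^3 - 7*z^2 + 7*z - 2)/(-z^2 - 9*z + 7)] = (7*z^4 + 126*z^3 - 77*z^2 - 102*z + 31)/(z^4 + 18*z^3 + 67*z^2 - 126*z + 49)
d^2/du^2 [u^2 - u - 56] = 2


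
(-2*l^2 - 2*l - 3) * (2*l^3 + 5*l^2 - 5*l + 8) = -4*l^5 - 14*l^4 - 6*l^3 - 21*l^2 - l - 24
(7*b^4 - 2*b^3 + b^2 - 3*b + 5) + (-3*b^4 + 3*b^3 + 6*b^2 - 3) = 4*b^4 + b^3 + 7*b^2 - 3*b + 2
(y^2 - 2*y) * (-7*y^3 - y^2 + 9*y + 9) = -7*y^5 + 13*y^4 + 11*y^3 - 9*y^2 - 18*y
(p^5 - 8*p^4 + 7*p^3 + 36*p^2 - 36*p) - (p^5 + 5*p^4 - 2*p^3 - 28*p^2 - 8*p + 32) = -13*p^4 + 9*p^3 + 64*p^2 - 28*p - 32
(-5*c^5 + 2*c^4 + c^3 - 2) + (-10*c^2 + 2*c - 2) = -5*c^5 + 2*c^4 + c^3 - 10*c^2 + 2*c - 4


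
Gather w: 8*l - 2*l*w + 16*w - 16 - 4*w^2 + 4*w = 8*l - 4*w^2 + w*(20 - 2*l) - 16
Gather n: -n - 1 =-n - 1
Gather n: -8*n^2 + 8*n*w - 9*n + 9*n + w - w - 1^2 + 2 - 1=-8*n^2 + 8*n*w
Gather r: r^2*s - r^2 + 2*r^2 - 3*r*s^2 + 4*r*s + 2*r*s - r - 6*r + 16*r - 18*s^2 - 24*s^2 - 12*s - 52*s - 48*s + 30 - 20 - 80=r^2*(s + 1) + r*(-3*s^2 + 6*s + 9) - 42*s^2 - 112*s - 70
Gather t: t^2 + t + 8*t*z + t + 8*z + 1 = t^2 + t*(8*z + 2) + 8*z + 1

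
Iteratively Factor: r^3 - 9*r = (r + 3)*(r^2 - 3*r) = r*(r + 3)*(r - 3)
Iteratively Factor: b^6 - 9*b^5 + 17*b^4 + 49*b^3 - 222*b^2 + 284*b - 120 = (b - 2)*(b^5 - 7*b^4 + 3*b^3 + 55*b^2 - 112*b + 60) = (b - 2)^2*(b^4 - 5*b^3 - 7*b^2 + 41*b - 30) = (b - 2)^2*(b - 1)*(b^3 - 4*b^2 - 11*b + 30) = (b - 2)^2*(b - 1)*(b + 3)*(b^2 - 7*b + 10) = (b - 5)*(b - 2)^2*(b - 1)*(b + 3)*(b - 2)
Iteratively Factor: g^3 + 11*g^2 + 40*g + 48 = (g + 3)*(g^2 + 8*g + 16) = (g + 3)*(g + 4)*(g + 4)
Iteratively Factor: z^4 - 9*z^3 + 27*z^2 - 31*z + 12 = (z - 4)*(z^3 - 5*z^2 + 7*z - 3) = (z - 4)*(z - 1)*(z^2 - 4*z + 3) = (z - 4)*(z - 1)^2*(z - 3)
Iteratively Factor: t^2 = (t)*(t)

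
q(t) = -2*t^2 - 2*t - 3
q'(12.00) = -50.00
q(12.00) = -315.00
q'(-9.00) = 34.00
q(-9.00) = -147.00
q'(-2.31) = 7.24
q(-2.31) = -9.05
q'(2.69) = -12.76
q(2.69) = -22.85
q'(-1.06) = 2.24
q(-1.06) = -3.13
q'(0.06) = -2.24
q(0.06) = -3.13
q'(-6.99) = 25.96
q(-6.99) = -86.74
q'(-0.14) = -1.44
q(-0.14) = -2.76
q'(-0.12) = -1.52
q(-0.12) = -2.79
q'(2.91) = -13.64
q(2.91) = -25.76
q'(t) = -4*t - 2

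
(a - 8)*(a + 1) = a^2 - 7*a - 8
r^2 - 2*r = r*(r - 2)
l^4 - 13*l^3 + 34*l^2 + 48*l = l*(l - 8)*(l - 6)*(l + 1)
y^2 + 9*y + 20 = (y + 4)*(y + 5)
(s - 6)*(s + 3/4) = s^2 - 21*s/4 - 9/2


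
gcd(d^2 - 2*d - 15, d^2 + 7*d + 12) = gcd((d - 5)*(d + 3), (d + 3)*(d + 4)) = d + 3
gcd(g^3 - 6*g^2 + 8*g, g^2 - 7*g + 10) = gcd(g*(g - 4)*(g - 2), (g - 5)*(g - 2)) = g - 2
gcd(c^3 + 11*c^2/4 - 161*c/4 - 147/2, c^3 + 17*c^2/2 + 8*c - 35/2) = c + 7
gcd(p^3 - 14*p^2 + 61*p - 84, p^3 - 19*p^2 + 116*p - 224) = p^2 - 11*p + 28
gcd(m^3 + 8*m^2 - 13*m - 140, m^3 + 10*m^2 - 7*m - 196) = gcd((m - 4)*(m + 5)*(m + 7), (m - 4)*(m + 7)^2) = m^2 + 3*m - 28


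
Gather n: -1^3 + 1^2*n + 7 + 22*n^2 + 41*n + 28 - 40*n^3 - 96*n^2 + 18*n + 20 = -40*n^3 - 74*n^2 + 60*n + 54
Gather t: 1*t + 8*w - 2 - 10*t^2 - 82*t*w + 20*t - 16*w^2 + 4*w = -10*t^2 + t*(21 - 82*w) - 16*w^2 + 12*w - 2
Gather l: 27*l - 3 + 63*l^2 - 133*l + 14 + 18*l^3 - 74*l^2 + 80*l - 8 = 18*l^3 - 11*l^2 - 26*l + 3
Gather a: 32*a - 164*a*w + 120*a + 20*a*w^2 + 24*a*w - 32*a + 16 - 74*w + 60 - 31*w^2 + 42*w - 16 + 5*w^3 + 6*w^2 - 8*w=a*(20*w^2 - 140*w + 120) + 5*w^3 - 25*w^2 - 40*w + 60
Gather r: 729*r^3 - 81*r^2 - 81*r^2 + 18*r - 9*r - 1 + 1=729*r^3 - 162*r^2 + 9*r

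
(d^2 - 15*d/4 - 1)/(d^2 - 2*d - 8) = (d + 1/4)/(d + 2)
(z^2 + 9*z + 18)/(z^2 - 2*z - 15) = (z + 6)/(z - 5)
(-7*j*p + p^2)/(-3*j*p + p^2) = (7*j - p)/(3*j - p)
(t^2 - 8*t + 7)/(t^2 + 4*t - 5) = (t - 7)/(t + 5)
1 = 1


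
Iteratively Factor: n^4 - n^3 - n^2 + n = (n)*(n^3 - n^2 - n + 1) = n*(n - 1)*(n^2 - 1) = n*(n - 1)^2*(n + 1)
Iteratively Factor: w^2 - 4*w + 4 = (w - 2)*(w - 2)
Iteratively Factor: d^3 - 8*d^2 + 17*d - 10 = (d - 1)*(d^2 - 7*d + 10) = (d - 5)*(d - 1)*(d - 2)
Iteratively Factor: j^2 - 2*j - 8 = (j + 2)*(j - 4)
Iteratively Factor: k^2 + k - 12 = (k - 3)*(k + 4)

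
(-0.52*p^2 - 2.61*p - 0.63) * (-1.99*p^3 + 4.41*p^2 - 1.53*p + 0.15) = 1.0348*p^5 + 2.9007*p^4 - 9.4608*p^3 + 1.137*p^2 + 0.5724*p - 0.0945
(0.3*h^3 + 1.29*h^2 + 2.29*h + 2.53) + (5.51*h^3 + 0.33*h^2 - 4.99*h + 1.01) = 5.81*h^3 + 1.62*h^2 - 2.7*h + 3.54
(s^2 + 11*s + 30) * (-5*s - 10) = -5*s^3 - 65*s^2 - 260*s - 300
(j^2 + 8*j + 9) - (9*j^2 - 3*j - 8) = -8*j^2 + 11*j + 17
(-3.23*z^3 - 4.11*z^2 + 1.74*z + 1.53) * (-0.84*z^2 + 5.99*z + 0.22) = 2.7132*z^5 - 15.8953*z^4 - 26.7911*z^3 + 8.2332*z^2 + 9.5475*z + 0.3366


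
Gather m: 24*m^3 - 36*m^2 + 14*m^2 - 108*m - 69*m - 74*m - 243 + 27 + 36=24*m^3 - 22*m^2 - 251*m - 180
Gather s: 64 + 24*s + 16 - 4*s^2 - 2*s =-4*s^2 + 22*s + 80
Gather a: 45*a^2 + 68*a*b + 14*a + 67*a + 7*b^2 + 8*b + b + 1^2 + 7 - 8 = 45*a^2 + a*(68*b + 81) + 7*b^2 + 9*b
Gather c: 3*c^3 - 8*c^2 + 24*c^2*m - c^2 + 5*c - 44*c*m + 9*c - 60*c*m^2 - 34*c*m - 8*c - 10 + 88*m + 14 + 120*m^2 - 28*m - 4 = 3*c^3 + c^2*(24*m - 9) + c*(-60*m^2 - 78*m + 6) + 120*m^2 + 60*m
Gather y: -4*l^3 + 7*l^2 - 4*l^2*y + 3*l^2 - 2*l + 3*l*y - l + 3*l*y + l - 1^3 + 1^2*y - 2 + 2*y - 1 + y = -4*l^3 + 10*l^2 - 2*l + y*(-4*l^2 + 6*l + 4) - 4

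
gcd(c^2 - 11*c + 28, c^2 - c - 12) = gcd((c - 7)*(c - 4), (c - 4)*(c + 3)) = c - 4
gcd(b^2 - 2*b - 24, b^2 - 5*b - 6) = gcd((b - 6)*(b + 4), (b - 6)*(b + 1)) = b - 6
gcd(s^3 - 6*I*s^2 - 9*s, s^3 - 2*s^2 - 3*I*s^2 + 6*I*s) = s^2 - 3*I*s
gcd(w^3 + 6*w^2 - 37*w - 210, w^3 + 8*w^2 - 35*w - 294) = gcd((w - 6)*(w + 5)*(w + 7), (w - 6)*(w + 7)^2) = w^2 + w - 42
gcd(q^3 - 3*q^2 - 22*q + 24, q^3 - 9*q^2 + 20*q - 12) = q^2 - 7*q + 6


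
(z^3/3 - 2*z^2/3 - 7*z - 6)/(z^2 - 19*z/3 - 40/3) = (-z^3 + 2*z^2 + 21*z + 18)/(-3*z^2 + 19*z + 40)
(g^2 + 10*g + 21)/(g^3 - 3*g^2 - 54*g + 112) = (g + 3)/(g^2 - 10*g + 16)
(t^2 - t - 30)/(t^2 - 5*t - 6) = (t + 5)/(t + 1)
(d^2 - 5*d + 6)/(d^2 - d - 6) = (d - 2)/(d + 2)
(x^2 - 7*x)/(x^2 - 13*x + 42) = x/(x - 6)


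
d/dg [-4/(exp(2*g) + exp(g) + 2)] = (8*exp(g) + 4)*exp(g)/(exp(2*g) + exp(g) + 2)^2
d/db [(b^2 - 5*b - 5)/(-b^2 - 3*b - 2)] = (-8*b^2 - 14*b - 5)/(b^4 + 6*b^3 + 13*b^2 + 12*b + 4)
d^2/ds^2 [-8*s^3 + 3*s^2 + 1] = 6 - 48*s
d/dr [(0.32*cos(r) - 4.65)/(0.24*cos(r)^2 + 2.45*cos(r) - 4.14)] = (0.0768*cos(r)^2 - 2.232*cos(r) - 10.0677)*sin(r)/(0.0576*cos(r)^4 + 1.176*cos(r)^3 + 4.0153*cos(r)^2 - 20.286*cos(r) + 17.1396)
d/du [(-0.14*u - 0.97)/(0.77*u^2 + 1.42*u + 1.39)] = (0.1078*u^2 + 1.4938*u + 1.1828)/(0.5929*u^4 + 2.1868*u^3 + 4.157*u^2 + 3.9476*u + 1.9321)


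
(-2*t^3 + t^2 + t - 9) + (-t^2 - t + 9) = -2*t^3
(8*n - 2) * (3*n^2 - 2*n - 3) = 24*n^3 - 22*n^2 - 20*n + 6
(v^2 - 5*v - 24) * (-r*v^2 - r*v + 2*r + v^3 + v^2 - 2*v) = -r*v^4 + 4*r*v^3 + 31*r*v^2 + 14*r*v - 48*r + v^5 - 4*v^4 - 31*v^3 - 14*v^2 + 48*v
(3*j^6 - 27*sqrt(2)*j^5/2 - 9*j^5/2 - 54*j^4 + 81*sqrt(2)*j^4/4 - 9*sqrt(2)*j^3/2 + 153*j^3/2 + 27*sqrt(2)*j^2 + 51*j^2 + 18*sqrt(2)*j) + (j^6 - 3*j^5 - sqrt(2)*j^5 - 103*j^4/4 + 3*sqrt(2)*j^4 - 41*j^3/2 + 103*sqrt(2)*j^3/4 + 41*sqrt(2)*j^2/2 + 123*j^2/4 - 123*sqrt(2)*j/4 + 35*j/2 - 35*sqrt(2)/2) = 4*j^6 - 29*sqrt(2)*j^5/2 - 15*j^5/2 - 319*j^4/4 + 93*sqrt(2)*j^4/4 + 85*sqrt(2)*j^3/4 + 56*j^3 + 95*sqrt(2)*j^2/2 + 327*j^2/4 - 51*sqrt(2)*j/4 + 35*j/2 - 35*sqrt(2)/2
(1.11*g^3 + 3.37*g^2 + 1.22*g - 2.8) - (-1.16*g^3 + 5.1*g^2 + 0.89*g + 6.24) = 2.27*g^3 - 1.73*g^2 + 0.33*g - 9.04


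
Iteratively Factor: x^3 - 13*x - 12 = (x + 3)*(x^2 - 3*x - 4) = (x - 4)*(x + 3)*(x + 1)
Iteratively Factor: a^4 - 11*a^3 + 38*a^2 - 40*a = (a)*(a^3 - 11*a^2 + 38*a - 40) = a*(a - 5)*(a^2 - 6*a + 8) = a*(a - 5)*(a - 4)*(a - 2)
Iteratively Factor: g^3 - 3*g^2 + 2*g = (g - 1)*(g^2 - 2*g) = g*(g - 1)*(g - 2)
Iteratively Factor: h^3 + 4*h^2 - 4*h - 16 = (h + 4)*(h^2 - 4) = (h + 2)*(h + 4)*(h - 2)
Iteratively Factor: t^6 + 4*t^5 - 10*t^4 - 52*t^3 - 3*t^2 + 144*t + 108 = (t + 2)*(t^5 + 2*t^4 - 14*t^3 - 24*t^2 + 45*t + 54) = (t + 2)*(t + 3)*(t^4 - t^3 - 11*t^2 + 9*t + 18) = (t - 3)*(t + 2)*(t + 3)*(t^3 + 2*t^2 - 5*t - 6) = (t - 3)*(t + 2)*(t + 3)^2*(t^2 - t - 2) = (t - 3)*(t - 2)*(t + 2)*(t + 3)^2*(t + 1)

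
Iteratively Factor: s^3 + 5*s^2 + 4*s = (s + 4)*(s^2 + s) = s*(s + 4)*(s + 1)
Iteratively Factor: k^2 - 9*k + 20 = (k - 5)*(k - 4)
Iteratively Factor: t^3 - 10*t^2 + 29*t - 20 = (t - 4)*(t^2 - 6*t + 5) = (t - 5)*(t - 4)*(t - 1)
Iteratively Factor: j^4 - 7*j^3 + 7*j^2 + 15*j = (j - 5)*(j^3 - 2*j^2 - 3*j) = (j - 5)*(j + 1)*(j^2 - 3*j) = j*(j - 5)*(j + 1)*(j - 3)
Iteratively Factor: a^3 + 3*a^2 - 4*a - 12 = (a + 3)*(a^2 - 4) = (a + 2)*(a + 3)*(a - 2)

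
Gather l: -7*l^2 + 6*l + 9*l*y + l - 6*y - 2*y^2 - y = -7*l^2 + l*(9*y + 7) - 2*y^2 - 7*y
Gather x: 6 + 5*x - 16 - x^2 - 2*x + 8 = -x^2 + 3*x - 2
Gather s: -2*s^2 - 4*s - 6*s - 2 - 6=-2*s^2 - 10*s - 8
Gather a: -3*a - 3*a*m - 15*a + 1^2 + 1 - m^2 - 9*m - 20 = a*(-3*m - 18) - m^2 - 9*m - 18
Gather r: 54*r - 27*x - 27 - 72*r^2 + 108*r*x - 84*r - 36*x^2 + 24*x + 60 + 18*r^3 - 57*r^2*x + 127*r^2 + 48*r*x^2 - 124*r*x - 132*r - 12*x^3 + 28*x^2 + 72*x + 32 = 18*r^3 + r^2*(55 - 57*x) + r*(48*x^2 - 16*x - 162) - 12*x^3 - 8*x^2 + 69*x + 65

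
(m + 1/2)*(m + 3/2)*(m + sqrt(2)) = m^3 + sqrt(2)*m^2 + 2*m^2 + 3*m/4 + 2*sqrt(2)*m + 3*sqrt(2)/4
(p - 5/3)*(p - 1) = p^2 - 8*p/3 + 5/3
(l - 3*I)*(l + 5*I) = l^2 + 2*I*l + 15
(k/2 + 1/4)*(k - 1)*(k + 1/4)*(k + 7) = k^4/2 + 27*k^3/8 - 19*k^2/16 - 9*k/4 - 7/16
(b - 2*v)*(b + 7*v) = b^2 + 5*b*v - 14*v^2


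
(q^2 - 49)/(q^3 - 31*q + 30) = (q^2 - 49)/(q^3 - 31*q + 30)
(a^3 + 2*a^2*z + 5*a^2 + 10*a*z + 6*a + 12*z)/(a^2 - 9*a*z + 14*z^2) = (a^3 + 2*a^2*z + 5*a^2 + 10*a*z + 6*a + 12*z)/(a^2 - 9*a*z + 14*z^2)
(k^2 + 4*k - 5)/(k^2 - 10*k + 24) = (k^2 + 4*k - 5)/(k^2 - 10*k + 24)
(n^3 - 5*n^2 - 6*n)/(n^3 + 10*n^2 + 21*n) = (n^2 - 5*n - 6)/(n^2 + 10*n + 21)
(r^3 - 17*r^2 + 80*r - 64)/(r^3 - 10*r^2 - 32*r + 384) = (r - 1)/(r + 6)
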